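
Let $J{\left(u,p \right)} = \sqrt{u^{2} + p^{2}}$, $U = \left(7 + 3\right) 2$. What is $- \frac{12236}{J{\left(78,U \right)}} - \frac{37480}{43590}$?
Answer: $- \frac{3748}{4359} - \frac{6118 \sqrt{1621}}{1621} \approx -152.82$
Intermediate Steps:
$U = 20$ ($U = 10 \cdot 2 = 20$)
$J{\left(u,p \right)} = \sqrt{p^{2} + u^{2}}$
$- \frac{12236}{J{\left(78,U \right)}} - \frac{37480}{43590} = - \frac{12236}{\sqrt{20^{2} + 78^{2}}} - \frac{37480}{43590} = - \frac{12236}{\sqrt{400 + 6084}} - \frac{3748}{4359} = - \frac{12236}{\sqrt{6484}} - \frac{3748}{4359} = - \frac{12236}{2 \sqrt{1621}} - \frac{3748}{4359} = - 12236 \frac{\sqrt{1621}}{3242} - \frac{3748}{4359} = - \frac{6118 \sqrt{1621}}{1621} - \frac{3748}{4359} = - \frac{3748}{4359} - \frac{6118 \sqrt{1621}}{1621}$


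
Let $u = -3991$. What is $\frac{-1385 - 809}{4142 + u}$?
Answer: $- \frac{2194}{151} \approx -14.53$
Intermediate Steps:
$\frac{-1385 - 809}{4142 + u} = \frac{-1385 - 809}{4142 - 3991} = - \frac{2194}{151}$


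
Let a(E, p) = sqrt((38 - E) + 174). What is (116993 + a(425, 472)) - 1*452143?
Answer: -335150 + I*sqrt(213) ≈ -3.3515e+5 + 14.595*I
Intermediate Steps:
a(E, p) = sqrt(212 - E)
(116993 + a(425, 472)) - 1*452143 = (116993 + sqrt(212 - 1*425)) - 1*452143 = (116993 + sqrt(212 - 425)) - 452143 = (116993 + sqrt(-213)) - 452143 = (116993 + I*sqrt(213)) - 452143 = -335150 + I*sqrt(213)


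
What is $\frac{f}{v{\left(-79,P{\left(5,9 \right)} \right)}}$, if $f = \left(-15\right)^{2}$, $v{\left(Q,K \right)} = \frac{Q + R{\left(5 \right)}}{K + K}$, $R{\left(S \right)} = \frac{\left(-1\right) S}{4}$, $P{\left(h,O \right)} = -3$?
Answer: $\frac{1800}{107} \approx 16.822$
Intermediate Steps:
$R{\left(S \right)} = - \frac{S}{4}$ ($R{\left(S \right)} = - S \frac{1}{4} = - \frac{S}{4}$)
$v{\left(Q,K \right)} = \frac{- \frac{5}{4} + Q}{2 K}$ ($v{\left(Q,K \right)} = \frac{Q - \frac{5}{4}}{K + K} = \frac{Q - \frac{5}{4}}{2 K} = \left(- \frac{5}{4} + Q\right) \frac{1}{2 K} = \frac{- \frac{5}{4} + Q}{2 K}$)
$f = 225$
$\frac{f}{v{\left(-79,P{\left(5,9 \right)} \right)}} = \frac{225}{\frac{1}{8} \frac{1}{-3} \left(-5 + 4 \left(-79\right)\right)} = \frac{225}{\frac{1}{8} \left(- \frac{1}{3}\right) \left(-5 - 316\right)} = \frac{225}{\frac{1}{8} \left(- \frac{1}{3}\right) \left(-321\right)} = \frac{225}{\frac{107}{8}} = 225 \cdot \frac{8}{107} = \frac{1800}{107}$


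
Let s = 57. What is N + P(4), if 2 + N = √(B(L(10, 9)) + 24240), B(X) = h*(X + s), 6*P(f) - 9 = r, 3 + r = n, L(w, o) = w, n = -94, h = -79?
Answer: -50/3 + √18947 ≈ 120.98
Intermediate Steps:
r = -97 (r = -3 - 94 = -97)
P(f) = -44/3 (P(f) = 3/2 + (⅙)*(-97) = 3/2 - 97/6 = -44/3)
B(X) = -4503 - 79*X (B(X) = -79*(X + 57) = -79*(57 + X) = -4503 - 79*X)
N = -2 + √18947 (N = -2 + √((-4503 - 79*10) + 24240) = -2 + √((-4503 - 790) + 24240) = -2 + √(-5293 + 24240) = -2 + √18947 ≈ 135.65)
N + P(4) = (-2 + √18947) - 44/3 = -50/3 + √18947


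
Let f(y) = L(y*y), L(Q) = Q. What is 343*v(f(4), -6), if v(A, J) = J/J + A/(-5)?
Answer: -3773/5 ≈ -754.60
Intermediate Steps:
f(y) = y**2 (f(y) = y*y = y**2)
v(A, J) = 1 - A/5 (v(A, J) = 1 + A*(-1/5) = 1 - A/5)
343*v(f(4), -6) = 343*(1 - 1/5*4**2) = 343*(1 - 1/5*16) = 343*(1 - 16/5) = 343*(-11/5) = -3773/5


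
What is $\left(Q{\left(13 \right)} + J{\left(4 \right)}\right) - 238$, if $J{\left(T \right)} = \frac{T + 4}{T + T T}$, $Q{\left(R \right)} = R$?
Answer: $- \frac{1123}{5} \approx -224.6$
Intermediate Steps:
$J{\left(T \right)} = \frac{4 + T}{T + T^{2}}$
$\left(Q{\left(13 \right)} + J{\left(4 \right)}\right) - 238 = \left(13 + \frac{4 + 4}{4 \left(1 + 4\right)}\right) - 238 = \left(13 + \frac{1}{4} \cdot \frac{1}{5} \cdot 8\right) - 238 = \left(13 + \frac{2}{5}\right) - 238 = \frac{67}{5} - 238 = - \frac{1123}{5}$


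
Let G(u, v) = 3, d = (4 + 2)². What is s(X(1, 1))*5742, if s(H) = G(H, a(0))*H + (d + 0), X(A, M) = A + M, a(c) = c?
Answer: 241164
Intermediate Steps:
d = 36 (d = 6² = 36)
s(H) = 36 + 3*H (s(H) = 3*H + (36 + 0) = 3*H + 36 = 36 + 3*H)
s(X(1, 1))*5742 = (36 + 3*(1 + 1))*5742 = (36 + 3*2)*5742 = (36 + 6)*5742 = 42*5742 = 241164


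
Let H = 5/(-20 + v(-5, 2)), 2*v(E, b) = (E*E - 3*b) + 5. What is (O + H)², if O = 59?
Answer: 218089/64 ≈ 3407.6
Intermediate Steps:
v(E, b) = 5/2 + E²/2 - 3*b/2 (v(E, b) = ((E*E - 3*b) + 5)/2 = ((E² - 3*b) + 5)/2 = (5 + E² - 3*b)/2 = 5/2 + E²/2 - 3*b/2)
H = -5/8 (H = 5/(-20 + (5/2 + (½)*(-5)² - 3/2*2)) = 5/(-20 + (5/2 + (½)*25 - 3)) = 5/(-20 + (5/2 + 25/2 - 3)) = 5/(-20 + 12) = 5/(-8) = 5*(-⅛) = -5/8 ≈ -0.62500)
(O + H)² = (59 - 5/8)² = (467/8)² = 218089/64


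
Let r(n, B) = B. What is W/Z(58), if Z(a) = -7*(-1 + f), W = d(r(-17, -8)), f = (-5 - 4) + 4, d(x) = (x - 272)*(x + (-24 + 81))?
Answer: -980/3 ≈ -326.67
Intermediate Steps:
d(x) = (-272 + x)*(57 + x) (d(x) = (-272 + x)*(x + 57) = (-272 + x)*(57 + x))
f = -5 (f = -9 + 4 = -5)
W = -13720 (W = -15504 + (-8)² - 215*(-8) = -15504 + 64 + 1720 = -13720)
Z(a) = 42 (Z(a) = -7*(-1 - 5) = -7*(-6) = 42)
W/Z(58) = -13720/42 = -13720*1/42 = -980/3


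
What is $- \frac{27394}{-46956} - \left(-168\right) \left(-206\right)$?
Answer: $- \frac{812512927}{23478} \approx -34607.0$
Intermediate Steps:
$- \frac{27394}{-46956} - \left(-168\right) \left(-206\right) = \left(-27394\right) \left(- \frac{1}{46956}\right) - 34608 = \frac{13697}{23478} - 34608 = - \frac{812512927}{23478}$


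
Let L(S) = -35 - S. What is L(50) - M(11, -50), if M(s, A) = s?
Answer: -96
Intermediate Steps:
L(50) - M(11, -50) = (-35 - 1*50) - 1*11 = (-35 - 50) - 11 = -85 - 11 = -96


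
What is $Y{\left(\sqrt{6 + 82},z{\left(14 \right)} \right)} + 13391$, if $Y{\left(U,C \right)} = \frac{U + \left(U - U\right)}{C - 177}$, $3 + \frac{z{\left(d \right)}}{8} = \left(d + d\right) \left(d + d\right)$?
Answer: $13391 + \frac{2 \sqrt{22}}{6071} \approx 13391.0$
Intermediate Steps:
$z{\left(d \right)} = -24 + 32 d^{2}$ ($z{\left(d \right)} = -24 + 8 \left(d + d\right) \left(d + d\right) = -24 + 8 \cdot 2 d 2 d = -24 + 8 \cdot 4 d^{2} = -24 + 32 d^{2}$)
$Y{\left(U,C \right)} = \frac{U}{-177 + C}$ ($Y{\left(U,C \right)} = \frac{U + 0}{-177 + C} = \frac{U}{-177 + C}$)
$Y{\left(\sqrt{6 + 82},z{\left(14 \right)} \right)} + 13391 = \frac{\sqrt{6 + 82}}{-177 - \left(24 - 32 \cdot 14^{2}\right)} + 13391 = \frac{\sqrt{88}}{-177 + \left(-24 + 32 \cdot 196\right)} + 13391 = \frac{2 \sqrt{22}}{-177 + \left(-24 + 6272\right)} + 13391 = \frac{2 \sqrt{22}}{-177 + 6248} + 13391 = \frac{2 \sqrt{22}}{6071} + 13391 = 13391 + \frac{2 \sqrt{22}}{6071}$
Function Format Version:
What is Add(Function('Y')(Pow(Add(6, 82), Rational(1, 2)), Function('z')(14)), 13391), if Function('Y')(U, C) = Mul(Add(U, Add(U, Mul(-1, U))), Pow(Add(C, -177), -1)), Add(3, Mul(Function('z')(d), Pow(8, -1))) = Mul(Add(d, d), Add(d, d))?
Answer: Add(13391, Mul(Rational(2, 6071), Pow(22, Rational(1, 2)))) ≈ 13391.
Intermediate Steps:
Function('z')(d) = Add(-24, Mul(32, Pow(d, 2))) (Function('z')(d) = Add(-24, Mul(8, Mul(Add(d, d), Add(d, d)))) = Add(-24, Mul(8, Mul(Mul(2, d), Mul(2, d)))) = Add(-24, Mul(8, Mul(4, Pow(d, 2)))) = Add(-24, Mul(32, Pow(d, 2))))
Function('Y')(U, C) = Mul(U, Pow(Add(-177, C), -1)) (Function('Y')(U, C) = Mul(Add(U, 0), Pow(Add(-177, C), -1)) = Mul(U, Pow(Add(-177, C), -1)))
Add(Function('Y')(Pow(Add(6, 82), Rational(1, 2)), Function('z')(14)), 13391) = Add(Mul(Pow(Add(6, 82), Rational(1, 2)), Pow(Add(-177, Add(-24, Mul(32, Pow(14, 2)))), -1)), 13391) = Add(Mul(Pow(88, Rational(1, 2)), Pow(Add(-177, Add(-24, Mul(32, 196))), -1)), 13391) = Add(Mul(Mul(2, Pow(22, Rational(1, 2))), Pow(Add(-177, Add(-24, 6272)), -1)), 13391) = Add(Mul(Mul(2, Pow(22, Rational(1, 2))), Pow(Add(-177, 6248), -1)), 13391) = Add(Mul(Mul(2, Pow(22, Rational(1, 2))), Pow(6071, -1)), 13391) = Add(Mul(Mul(2, Pow(22, Rational(1, 2))), Rational(1, 6071)), 13391) = Add(Mul(Rational(2, 6071), Pow(22, Rational(1, 2))), 13391) = Add(13391, Mul(Rational(2, 6071), Pow(22, Rational(1, 2))))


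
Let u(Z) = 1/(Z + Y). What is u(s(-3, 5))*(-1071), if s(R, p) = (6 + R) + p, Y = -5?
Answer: -357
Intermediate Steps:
s(R, p) = 6 + R + p
u(Z) = 1/(-5 + Z) (u(Z) = 1/(Z - 5) = 1/(-5 + Z))
u(s(-3, 5))*(-1071) = -1071/(-5 + (6 - 3 + 5)) = -1071/(-5 + 8) = -1071/3 = (1/3)*(-1071) = -357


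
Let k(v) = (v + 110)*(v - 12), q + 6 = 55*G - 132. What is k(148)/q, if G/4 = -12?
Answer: -5848/463 ≈ -12.631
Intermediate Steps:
G = -48 (G = 4*(-12) = -48)
q = -2778 (q = -6 + (55*(-48) - 132) = -6 + (-2640 - 132) = -6 - 2772 = -2778)
k(v) = (-12 + v)*(110 + v) (k(v) = (110 + v)*(-12 + v) = (-12 + v)*(110 + v))
k(148)/q = (-1320 + 148² + 98*148)/(-2778) = (-1320 + 21904 + 14504)*(-1/2778) = 35088*(-1/2778) = -5848/463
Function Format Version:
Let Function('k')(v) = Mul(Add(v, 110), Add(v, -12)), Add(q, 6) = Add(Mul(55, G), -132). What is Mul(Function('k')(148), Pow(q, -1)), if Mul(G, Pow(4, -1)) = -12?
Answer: Rational(-5848, 463) ≈ -12.631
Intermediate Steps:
G = -48 (G = Mul(4, -12) = -48)
q = -2778 (q = Add(-6, Add(Mul(55, -48), -132)) = Add(-6, Add(-2640, -132)) = Add(-6, -2772) = -2778)
Function('k')(v) = Mul(Add(-12, v), Add(110, v)) (Function('k')(v) = Mul(Add(110, v), Add(-12, v)) = Mul(Add(-12, v), Add(110, v)))
Mul(Function('k')(148), Pow(q, -1)) = Mul(Add(-1320, Pow(148, 2), Mul(98, 148)), Pow(-2778, -1)) = Mul(Add(-1320, 21904, 14504), Rational(-1, 2778)) = Mul(35088, Rational(-1, 2778)) = Rational(-5848, 463)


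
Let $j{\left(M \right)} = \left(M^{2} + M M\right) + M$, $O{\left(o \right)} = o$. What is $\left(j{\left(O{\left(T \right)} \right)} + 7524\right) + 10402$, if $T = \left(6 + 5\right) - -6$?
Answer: $18521$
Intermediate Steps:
$T = 17$ ($T = 11 + 6 = 17$)
$j{\left(M \right)} = M + 2 M^{2}$ ($j{\left(M \right)} = \left(M^{2} + M^{2}\right) + M = 2 M^{2} + M = M + 2 M^{2}$)
$\left(j{\left(O{\left(T \right)} \right)} + 7524\right) + 10402 = \left(17 \left(1 + 2 \cdot 17\right) + 7524\right) + 10402 = \left(17 \left(1 + 34\right) + 7524\right) + 10402 = \left(17 \cdot 35 + 7524\right) + 10402 = \left(595 + 7524\right) + 10402 = 8119 + 10402 = 18521$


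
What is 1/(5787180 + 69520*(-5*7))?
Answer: 1/3353980 ≈ 2.9815e-7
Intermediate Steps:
1/(5787180 + 69520*(-5*7)) = 1/(5787180 + 69520*(-35)) = 1/(5787180 - 2433200) = 1/3353980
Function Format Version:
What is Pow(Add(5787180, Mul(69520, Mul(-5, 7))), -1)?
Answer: Rational(1, 3353980) ≈ 2.9815e-7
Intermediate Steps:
Pow(Add(5787180, Mul(69520, Mul(-5, 7))), -1) = Pow(Add(5787180, Mul(69520, -35)), -1) = Pow(Add(5787180, -2433200), -1) = Pow(3353980, -1) = Rational(1, 3353980)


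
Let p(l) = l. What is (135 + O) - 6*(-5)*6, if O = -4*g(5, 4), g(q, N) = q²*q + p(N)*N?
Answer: -249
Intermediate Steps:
g(q, N) = N² + q³ (g(q, N) = q²*q + N*N = q³ + N² = N² + q³)
O = -564 (O = -4*(4² + 5³) = -4*(16 + 125) = -4*141 = -564)
(135 + O) - 6*(-5)*6 = (135 - 564) - 6*(-5)*6 = -429 + 30*6 = -429 + 180 = -249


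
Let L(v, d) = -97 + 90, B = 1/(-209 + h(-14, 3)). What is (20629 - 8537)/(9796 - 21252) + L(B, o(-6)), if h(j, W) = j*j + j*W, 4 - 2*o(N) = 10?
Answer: -23071/2864 ≈ -8.0555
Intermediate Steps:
o(N) = -3 (o(N) = 2 - ½*10 = 2 - 5 = -3)
h(j, W) = j² + W*j
B = -1/55 (B = 1/(-209 - 14*(3 - 14)) = 1/(-209 - 14*(-11)) = 1/(-209 + 154) = 1/(-55) = -1/55 ≈ -0.018182)
L(v, d) = -7
(20629 - 8537)/(9796 - 21252) + L(B, o(-6)) = (20629 - 8537)/(9796 - 21252) - 7 = 12092/(-11456) - 7 = 12092*(-1/11456) - 7 = -3023/2864 - 7 = -23071/2864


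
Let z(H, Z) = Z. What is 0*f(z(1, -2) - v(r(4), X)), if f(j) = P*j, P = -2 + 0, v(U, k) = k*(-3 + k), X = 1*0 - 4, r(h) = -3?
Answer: 0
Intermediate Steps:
X = -4 (X = 0 - 4 = -4)
P = -2
f(j) = -2*j
0*f(z(1, -2) - v(r(4), X)) = 0*(-2*(-2 - (-4)*(-3 - 4))) = 0*(-2*(-2 - (-4)*(-7))) = 0*(-2*(-2 - 1*28)) = 0*(-2*(-2 - 28)) = 0*(-2*(-30)) = 0*60 = 0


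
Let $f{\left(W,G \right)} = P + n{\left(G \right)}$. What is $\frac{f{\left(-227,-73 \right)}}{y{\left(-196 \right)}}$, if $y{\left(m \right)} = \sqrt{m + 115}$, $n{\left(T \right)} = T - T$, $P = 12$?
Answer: $- \frac{4 i}{3} \approx - 1.3333 i$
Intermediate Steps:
$n{\left(T \right)} = 0$
$f{\left(W,G \right)} = 12$ ($f{\left(W,G \right)} = 12 + 0 = 12$)
$y{\left(m \right)} = \sqrt{115 + m}$
$\frac{f{\left(-227,-73 \right)}}{y{\left(-196 \right)}} = \frac{12}{\sqrt{115 - 196}} = \frac{12}{\sqrt{-81}} = \frac{12}{9 i} = 12 \left(- \frac{i}{9}\right) = - \frac{4 i}{3}$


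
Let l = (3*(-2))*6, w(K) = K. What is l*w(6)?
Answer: -216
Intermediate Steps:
l = -36 (l = -6*6 = -36)
l*w(6) = -36*6 = -216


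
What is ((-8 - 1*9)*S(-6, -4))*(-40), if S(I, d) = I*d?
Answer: 16320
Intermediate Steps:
((-8 - 1*9)*S(-6, -4))*(-40) = ((-8 - 1*9)*(-6*(-4)))*(-40) = ((-8 - 9)*24)*(-40) = -17*24*(-40) = -408*(-40) = 16320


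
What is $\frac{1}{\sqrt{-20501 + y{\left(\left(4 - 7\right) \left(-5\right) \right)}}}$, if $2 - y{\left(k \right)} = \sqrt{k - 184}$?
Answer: $\frac{1}{\sqrt{-20499 - 13 i}} \approx 2.21 \cdot 10^{-6} + 0.0069845 i$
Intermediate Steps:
$y{\left(k \right)} = 2 - \sqrt{-184 + k}$ ($y{\left(k \right)} = 2 - \sqrt{k - 184} = 2 - \sqrt{-184 + k}$)
$\frac{1}{\sqrt{-20501 + y{\left(\left(4 - 7\right) \left(-5\right) \right)}}} = \frac{1}{\sqrt{-20501 + \left(2 - \sqrt{-184 + \left(4 - 7\right) \left(-5\right)}\right)}} = \frac{1}{\sqrt{-20501 + \left(2 - \sqrt{-184 - -15}\right)}} = \frac{1}{\sqrt{-20501 + \left(2 - \sqrt{-184 + 15}\right)}} = \frac{1}{\sqrt{-20501 + \left(2 - \sqrt{-169}\right)}} = \frac{1}{\sqrt{-20501 + \left(2 - 13 i\right)}} = \frac{1}{\sqrt{-20499 - 13 i}}$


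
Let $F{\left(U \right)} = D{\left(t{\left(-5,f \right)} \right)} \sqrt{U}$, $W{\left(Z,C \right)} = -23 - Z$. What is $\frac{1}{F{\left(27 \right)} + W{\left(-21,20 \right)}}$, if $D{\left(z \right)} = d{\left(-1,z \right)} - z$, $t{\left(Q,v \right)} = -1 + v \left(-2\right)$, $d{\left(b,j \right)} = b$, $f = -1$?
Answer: $\frac{1}{52} - \frac{3 \sqrt{3}}{52} \approx -0.080695$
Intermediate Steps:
$t{\left(Q,v \right)} = -1 - 2 v$
$D{\left(z \right)} = -1 - z$
$F{\left(U \right)} = - 2 \sqrt{U}$ ($F{\left(U \right)} = \left(-1 - \left(-1 - -2\right)\right) \sqrt{U} = \left(-1 - \left(-1 + 2\right)\right) \sqrt{U} = \left(-1 - 1\right) \sqrt{U} = - 2 \sqrt{U}$)
$\frac{1}{F{\left(27 \right)} + W{\left(-21,20 \right)}} = \frac{1}{- 2 \sqrt{27} - 2} = \frac{1}{- 2 \cdot 3 \sqrt{3} + \left(-23 + 21\right)} = \frac{1}{- 6 \sqrt{3} - 2} = \frac{1}{-2 - 6 \sqrt{3}}$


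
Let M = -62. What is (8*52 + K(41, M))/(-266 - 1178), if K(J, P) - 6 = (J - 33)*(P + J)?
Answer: -127/722 ≈ -0.17590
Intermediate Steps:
K(J, P) = 6 + (-33 + J)*(J + P) (K(J, P) = 6 + (J - 33)*(P + J) = 6 + (-33 + J)*(J + P))
(8*52 + K(41, M))/(-266 - 1178) = (8*52 + (6 + 41**2 - 33*41 - 33*(-62) + 41*(-62)))/(-266 - 1178) = (416 + (6 + 1681 - 1353 + 2046 - 2542))/(-1444) = (416 - 162)*(-1/1444) = 254*(-1/1444) = -127/722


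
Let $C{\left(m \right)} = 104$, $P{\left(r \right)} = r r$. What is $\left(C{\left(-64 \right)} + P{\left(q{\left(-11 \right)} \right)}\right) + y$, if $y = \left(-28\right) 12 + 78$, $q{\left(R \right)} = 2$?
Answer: $-150$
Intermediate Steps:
$y = -258$ ($y = -336 + 78 = -258$)
$P{\left(r \right)} = r^{2}$
$\left(C{\left(-64 \right)} + P{\left(q{\left(-11 \right)} \right)}\right) + y = \left(104 + 2^{2}\right) - 258 = \left(104 + 4\right) - 258 = 108 - 258 = -150$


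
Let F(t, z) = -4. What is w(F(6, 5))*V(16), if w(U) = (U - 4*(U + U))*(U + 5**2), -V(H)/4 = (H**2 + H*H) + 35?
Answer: -1286544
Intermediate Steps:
V(H) = -140 - 8*H**2 (V(H) = -4*((H**2 + H*H) + 35) = -4*((H**2 + H**2) + 35) = -4*(2*H**2 + 35) = -4*(35 + 2*H**2) = -140 - 8*H**2)
w(U) = -7*U*(25 + U) (w(U) = (U - 8*U)*(U + 25) = (U - 8*U)*(25 + U) = (-7*U)*(25 + U) = -7*U*(25 + U))
w(F(6, 5))*V(16) = (-7*(-4)*(25 - 4))*(-140 - 8*16**2) = (-7*(-4)*21)*(-140 - 8*256) = 588*(-140 - 2048) = 588*(-2188) = -1286544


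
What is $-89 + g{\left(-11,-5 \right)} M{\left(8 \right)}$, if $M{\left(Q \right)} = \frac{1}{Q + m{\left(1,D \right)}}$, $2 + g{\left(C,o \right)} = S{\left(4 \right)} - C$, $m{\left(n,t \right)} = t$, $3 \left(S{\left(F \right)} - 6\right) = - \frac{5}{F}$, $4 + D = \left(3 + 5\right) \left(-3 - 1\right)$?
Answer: $- \frac{4297}{48} \approx -89.521$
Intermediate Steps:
$D = -36$ ($D = -4 + \left(3 + 5\right) \left(-3 - 1\right) = -4 + 8 \left(-4\right) = -4 - 32 = -36$)
$S{\left(F \right)} = 6 - \frac{5}{3 F}$ ($S{\left(F \right)} = 6 + \frac{\left(-5\right) \frac{1}{F}}{3} = 6 - \frac{5}{3 F}$)
$g{\left(C,o \right)} = \frac{43}{12} - C$ ($g{\left(C,o \right)} = -2 - \left(-6 + \frac{5}{12} + C\right) = -2 - \left(- \frac{67}{12} + C\right) = \frac{43}{12} - C$)
$M{\left(Q \right)} = \frac{1}{-36 + Q}$ ($M{\left(Q \right)} = \frac{1}{Q - 36} = \frac{1}{-36 + Q}$)
$-89 + g{\left(-11,-5 \right)} M{\left(8 \right)} = -89 + \frac{\frac{43}{12} - -11}{-36 + 8} = -89 + \frac{\frac{43}{12} + 11}{-28} = -89 + \frac{175}{12} \left(- \frac{1}{28}\right) = -89 - \frac{25}{48} = - \frac{4297}{48}$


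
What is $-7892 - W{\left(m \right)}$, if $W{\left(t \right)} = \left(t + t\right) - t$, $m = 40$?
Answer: $-7932$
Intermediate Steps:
$W{\left(t \right)} = t$ ($W{\left(t \right)} = 2 t - t = t$)
$-7892 - W{\left(m \right)} = -7892 - 40 = -7932$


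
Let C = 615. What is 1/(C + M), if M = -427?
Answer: 1/188 ≈ 0.0053191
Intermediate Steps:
1/(C + M) = 1/(615 - 427) = 1/188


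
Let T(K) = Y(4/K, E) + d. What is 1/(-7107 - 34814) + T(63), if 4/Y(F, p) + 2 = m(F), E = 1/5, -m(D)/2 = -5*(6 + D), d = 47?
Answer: 3644400288/77428087 ≈ 47.068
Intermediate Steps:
m(D) = 60 + 10*D (m(D) = -(-10)*(6 + D) = -2*(-30 - 5*D) = 60 + 10*D)
E = 1/5 ≈ 0.20000
Y(F, p) = 4/(58 + 10*F) (Y(F, p) = 4/(-2 + (60 + 10*F)) = 4/(58 + 10*F))
T(K) = 47 + 2/(29 + 20/K) (T(K) = 2/(29 + 5*(4/K)) + 47 = 2/(29 + 20/K) + 47 = 47 + 2/(29 + 20/K))
1/(-7107 - 34814) + T(63) = 1/(-7107 - 34814) + 5*(188 + 273*63)/(20 + 29*63) = 1/(-41921) + 5*(188 + 17199)/(20 + 1827) = -1/41921 + 5*17387/1847 = -1/41921 + 5*(1/1847)*17387 = -1/41921 + 86935/1847 = 3644400288/77428087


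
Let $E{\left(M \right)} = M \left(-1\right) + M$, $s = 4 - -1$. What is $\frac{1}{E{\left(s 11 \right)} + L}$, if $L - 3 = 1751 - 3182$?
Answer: $- \frac{1}{1428} \approx -0.00070028$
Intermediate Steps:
$s = 5$ ($s = 4 + 1 = 5$)
$L = -1428$ ($L = 3 + \left(1751 - 3182\right) = 3 - 1431 = -1428$)
$E{\left(M \right)} = 0$ ($E{\left(M \right)} = - M + M = 0$)
$\frac{1}{E{\left(s 11 \right)} + L} = \frac{1}{0 - 1428} = \frac{1}{-1428} = - \frac{1}{1428}$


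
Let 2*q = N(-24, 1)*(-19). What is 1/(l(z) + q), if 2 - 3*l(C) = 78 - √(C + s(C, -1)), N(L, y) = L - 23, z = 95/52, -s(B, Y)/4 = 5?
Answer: 14079/5929673 - 9*I*√1365/41507711 ≈ 0.0023743 - 8.0109e-6*I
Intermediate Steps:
s(B, Y) = -20 (s(B, Y) = -4*5 = -20)
z = 95/52 (z = 95*(1/52) = 95/52 ≈ 1.8269)
N(L, y) = -23 + L
q = 893/2 (q = ((-23 - 24)*(-19))/2 = (-47*(-19))/2 = (½)*893 = 893/2 ≈ 446.50)
l(C) = -76/3 + √(-20 + C)/3 (l(C) = ⅔ - (78 - √(C - 20))/3 = ⅔ - (78 - √(-20 + C))/3 = ⅔ + (-26 + √(-20 + C)/3) = -76/3 + √(-20 + C)/3)
1/(l(z) + q) = 1/((-76/3 + √(-20 + 95/52)/3) + 893/2) = 1/((-76/3 + √(-945/52)/3) + 893/2) = 1/((-76/3 + (3*I*√1365/26)/3) + 893/2) = 1/((-76/3 + I*√1365/26) + 893/2) = 1/(2527/6 + I*√1365/26)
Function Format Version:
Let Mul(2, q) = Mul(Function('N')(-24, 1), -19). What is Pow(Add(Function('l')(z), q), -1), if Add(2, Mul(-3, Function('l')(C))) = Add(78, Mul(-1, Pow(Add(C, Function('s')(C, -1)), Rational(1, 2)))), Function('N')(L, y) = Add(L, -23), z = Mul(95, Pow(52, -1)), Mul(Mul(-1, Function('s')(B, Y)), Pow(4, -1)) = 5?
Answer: Add(Rational(14079, 5929673), Mul(Rational(-9, 41507711), I, Pow(1365, Rational(1, 2)))) ≈ Add(0.0023743, Mul(-8.0109e-6, I))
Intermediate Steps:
Function('s')(B, Y) = -20 (Function('s')(B, Y) = Mul(-4, 5) = -20)
z = Rational(95, 52) (z = Mul(95, Rational(1, 52)) = Rational(95, 52) ≈ 1.8269)
Function('N')(L, y) = Add(-23, L)
q = Rational(893, 2) (q = Mul(Rational(1, 2), Mul(Add(-23, -24), -19)) = Mul(Rational(1, 2), Mul(-47, -19)) = Mul(Rational(1, 2), 893) = Rational(893, 2) ≈ 446.50)
Function('l')(C) = Add(Rational(-76, 3), Mul(Rational(1, 3), Pow(Add(-20, C), Rational(1, 2)))) (Function('l')(C) = Add(Rational(2, 3), Mul(Rational(-1, 3), Add(78, Mul(-1, Pow(Add(C, -20), Rational(1, 2)))))) = Add(Rational(2, 3), Mul(Rational(-1, 3), Add(78, Mul(-1, Pow(Add(-20, C), Rational(1, 2)))))) = Add(Rational(2, 3), Add(-26, Mul(Rational(1, 3), Pow(Add(-20, C), Rational(1, 2))))) = Add(Rational(-76, 3), Mul(Rational(1, 3), Pow(Add(-20, C), Rational(1, 2)))))
Pow(Add(Function('l')(z), q), -1) = Pow(Add(Add(Rational(-76, 3), Mul(Rational(1, 3), Pow(Add(-20, Rational(95, 52)), Rational(1, 2)))), Rational(893, 2)), -1) = Pow(Add(Add(Rational(-76, 3), Mul(Rational(1, 3), Pow(Rational(-945, 52), Rational(1, 2)))), Rational(893, 2)), -1) = Pow(Add(Add(Rational(-76, 3), Mul(Rational(1, 3), Mul(Rational(3, 26), I, Pow(1365, Rational(1, 2))))), Rational(893, 2)), -1) = Pow(Add(Add(Rational(-76, 3), Mul(Rational(1, 26), I, Pow(1365, Rational(1, 2)))), Rational(893, 2)), -1) = Pow(Add(Rational(2527, 6), Mul(Rational(1, 26), I, Pow(1365, Rational(1, 2)))), -1)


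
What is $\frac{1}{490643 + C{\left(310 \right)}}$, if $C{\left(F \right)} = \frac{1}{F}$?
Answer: $\frac{310}{152099331} \approx 2.0381 \cdot 10^{-6}$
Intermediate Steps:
$\frac{1}{490643 + C{\left(310 \right)}} = \frac{1}{490643 + \frac{1}{310}} = \frac{1}{\frac{152099331}{310}} = \frac{310}{152099331}$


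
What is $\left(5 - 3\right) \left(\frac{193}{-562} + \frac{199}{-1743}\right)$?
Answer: $- \frac{448237}{489783} \approx -0.91517$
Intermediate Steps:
$\left(5 - 3\right) \left(\frac{193}{-562} + \frac{199}{-1743}\right) = \left(5 - 3\right) \left(193 \left(- \frac{1}{562}\right) + 199 \left(- \frac{1}{1743}\right)\right) = 2 \left(- \frac{193}{562} - \frac{199}{1743}\right) = 2 \left(- \frac{448237}{979566}\right) = - \frac{448237}{489783}$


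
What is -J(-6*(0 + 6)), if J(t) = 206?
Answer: -206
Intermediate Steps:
-J(-6*(0 + 6)) = -1*206 = -206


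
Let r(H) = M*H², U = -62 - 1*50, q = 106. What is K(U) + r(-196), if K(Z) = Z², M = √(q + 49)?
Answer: 12544 + 38416*√155 ≈ 4.9082e+5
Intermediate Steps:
U = -112 (U = -62 - 50 = -112)
M = √155 (M = √(106 + 49) = √155 ≈ 12.450)
r(H) = √155*H²
K(U) + r(-196) = (-112)² + √155*(-196)² = 12544 + √155*38416 = 12544 + 38416*√155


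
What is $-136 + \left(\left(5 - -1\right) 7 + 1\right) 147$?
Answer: $6185$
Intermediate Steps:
$-136 + \left(\left(5 - -1\right) 7 + 1\right) 147 = -136 + \left(\left(5 + 1\right) 7 + 1\right) 147 = -136 + \left(6 \cdot 7 + 1\right) 147 = -136 + \left(42 + 1\right) 147 = -136 + 43 \cdot 147 = -136 + 6321 = 6185$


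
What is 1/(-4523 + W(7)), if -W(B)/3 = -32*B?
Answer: -1/3851 ≈ -0.00025967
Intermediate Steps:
W(B) = 96*B (W(B) = -(-96)*B = 96*B)
1/(-4523 + W(7)) = 1/(-4523 + 96*7) = 1/(-4523 + 672) = 1/(-3851) = -1/3851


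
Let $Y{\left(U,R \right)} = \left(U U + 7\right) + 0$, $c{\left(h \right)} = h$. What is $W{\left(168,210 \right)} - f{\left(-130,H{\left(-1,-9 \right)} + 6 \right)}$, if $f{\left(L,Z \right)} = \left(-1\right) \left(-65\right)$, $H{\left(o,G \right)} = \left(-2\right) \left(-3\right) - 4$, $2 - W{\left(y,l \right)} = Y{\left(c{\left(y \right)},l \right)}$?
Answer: $-28294$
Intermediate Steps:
$Y{\left(U,R \right)} = 7 + U^{2}$ ($Y{\left(U,R \right)} = \left(U^{2} + 7\right) + 0 = \left(7 + U^{2}\right) + 0 = 7 + U^{2}$)
$W{\left(y,l \right)} = -5 - y^{2}$ ($W{\left(y,l \right)} = 2 - \left(7 + y^{2}\right) = -5 - y^{2}$)
$H{\left(o,G \right)} = 2$ ($H{\left(o,G \right)} = 6 - 4 = 2$)
$f{\left(L,Z \right)} = 65$
$W{\left(168,210 \right)} - f{\left(-130,H{\left(-1,-9 \right)} + 6 \right)} = \left(-5 - 168^{2}\right) - 65 = \left(-5 - 28224\right) - 65 = -28229 - 65 = -28294$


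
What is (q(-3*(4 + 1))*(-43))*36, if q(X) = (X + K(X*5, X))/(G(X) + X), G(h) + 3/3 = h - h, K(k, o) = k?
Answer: -17415/2 ≈ -8707.5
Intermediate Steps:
G(h) = -1 (G(h) = -1 + (h - h) = -1 + 0 = -1)
q(X) = 6*X/(-1 + X) (q(X) = (X + X*5)/(-1 + X) = (X + 5*X)/(-1 + X) = (6*X)/(-1 + X) = 6*X/(-1 + X))
(q(-3*(4 + 1))*(-43))*36 = ((6*(-3*(4 + 1))/(-1 - 3*(4 + 1)))*(-43))*36 = ((6*(-3*5)/(-1 - 3*5))*(-43))*36 = ((6*(-15)/(-1 - 15))*(-43))*36 = ((6*(-15)/(-16))*(-43))*36 = ((6*(-15)*(-1/16))*(-43))*36 = ((45/8)*(-43))*36 = -1935/8*36 = -17415/2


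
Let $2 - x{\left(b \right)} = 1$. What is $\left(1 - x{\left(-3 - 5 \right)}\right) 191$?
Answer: $0$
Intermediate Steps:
$x{\left(b \right)} = 1$ ($x{\left(b \right)} = 2 - 1 = 1$)
$\left(1 - x{\left(-3 - 5 \right)}\right) 191 = \left(1 - 1\right) 191 = 0 \cdot 191 = 0$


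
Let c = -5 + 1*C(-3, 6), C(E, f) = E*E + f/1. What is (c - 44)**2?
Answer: 1156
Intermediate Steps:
C(E, f) = f + E**2 (C(E, f) = E**2 + f*1 = E**2 + f = f + E**2)
c = 10 (c = -5 + 1*(6 + (-3)**2) = -5 + 1*(6 + 9) = -5 + 1*15 = -5 + 15 = 10)
(c - 44)**2 = (10 - 44)**2 = (-34)**2 = 1156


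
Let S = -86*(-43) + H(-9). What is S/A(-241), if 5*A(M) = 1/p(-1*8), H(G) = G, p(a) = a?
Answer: -147560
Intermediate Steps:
A(M) = -1/40 (A(M) = 1/(5*((-1*8))) = (⅕)/(-8) = (⅕)*(-⅛) = -1/40)
S = 3689 (S = -86*(-43) - 9 = 3698 - 9 = 3689)
S/A(-241) = 3689/(-1/40) = 3689*(-40) = -147560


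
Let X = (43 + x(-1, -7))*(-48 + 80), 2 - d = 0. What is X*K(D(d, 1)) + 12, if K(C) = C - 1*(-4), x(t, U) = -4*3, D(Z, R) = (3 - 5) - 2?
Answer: 12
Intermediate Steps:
d = 2 (d = 2 - 1*0 = 2 + 0 = 2)
D(Z, R) = -4 (D(Z, R) = -2 - 2 = -4)
x(t, U) = -12
K(C) = 4 + C (K(C) = C + 4 = 4 + C)
X = 992 (X = (43 - 12)*(-48 + 80) = 31*32 = 992)
X*K(D(d, 1)) + 12 = 992*(4 - 4) + 12 = 992*0 + 12 = 0 + 12 = 12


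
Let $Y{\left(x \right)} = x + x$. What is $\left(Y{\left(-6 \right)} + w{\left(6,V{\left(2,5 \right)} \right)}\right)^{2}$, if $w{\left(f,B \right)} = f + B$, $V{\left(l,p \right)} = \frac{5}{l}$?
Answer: $\frac{49}{4} \approx 12.25$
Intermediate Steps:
$w{\left(f,B \right)} = B + f$
$Y{\left(x \right)} = 2 x$
$\left(Y{\left(-6 \right)} + w{\left(6,V{\left(2,5 \right)} \right)}\right)^{2} = \left(2 \left(-6\right) + \left(\frac{5}{2} + 6\right)\right)^{2} = \left(-12 + \left(5 \cdot \frac{1}{2} + 6\right)\right)^{2} = \left(-12 + \left(\frac{5}{2} + 6\right)\right)^{2} = \left(-12 + \frac{17}{2}\right)^{2} = \left(- \frac{7}{2}\right)^{2} = \frac{49}{4}$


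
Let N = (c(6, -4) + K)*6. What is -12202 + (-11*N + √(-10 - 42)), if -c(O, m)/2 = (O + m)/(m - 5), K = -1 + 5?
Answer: -37486/3 + 2*I*√13 ≈ -12495.0 + 7.2111*I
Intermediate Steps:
K = 4
c(O, m) = -2*(O + m)/(-5 + m) (c(O, m) = -2*(O + m)/(m - 5) = -2*(O + m)/(-5 + m))
N = 80/3 (N = (2*(-1*6 - 1*(-4))/(-5 - 4) + 4)*6 = (2*(-6 + 4)/(-9) + 4)*6 = (2*(-⅑)*(-2) + 4)*6 = (4/9 + 4)*6 = (40/9)*6 = 80/3 ≈ 26.667)
-12202 + (-11*N + √(-10 - 42)) = -12202 + (-11*80/3 + √(-10 - 42)) = -12202 + (-880/3 + √(-52)) = -12202 + (-880/3 + 2*I*√13) = -37486/3 + 2*I*√13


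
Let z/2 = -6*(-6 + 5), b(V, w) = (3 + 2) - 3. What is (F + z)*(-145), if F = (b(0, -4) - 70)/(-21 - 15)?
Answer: -18125/9 ≈ -2013.9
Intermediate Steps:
b(V, w) = 2 (b(V, w) = 5 - 3 = 2)
F = 17/9 (F = (2 - 70)/(-21 - 15) = -68/(-36) = -68*(-1/36) = 17/9 ≈ 1.8889)
z = 12 (z = 2*(-6*(-6 + 5)) = 2*(-6*(-1)) = 2*6 = 12)
(F + z)*(-145) = (17/9 + 12)*(-145) = (125/9)*(-145) = -18125/9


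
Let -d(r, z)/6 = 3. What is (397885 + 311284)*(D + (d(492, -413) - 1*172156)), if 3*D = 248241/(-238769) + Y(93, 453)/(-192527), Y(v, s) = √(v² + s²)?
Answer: -29153864228594457/238769 - 77299421*√2/192527 ≈ -1.2210e+11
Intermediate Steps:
d(r, z) = -18 (d(r, z) = -6*3 = -18)
Y(v, s) = √(s² + v²)
D = -82747/238769 - 109*√2/192527 (D = (248241/(-238769) + √(453² + 93²)/(-192527))/3 = (248241*(-1/238769) + √(205209 + 8649)*(-1/192527))/3 = (-248241/238769 + √213858*(-1/192527))/3 = (-248241/238769 + (327*√2)*(-1/192527))/3 = (-248241/238769 - 327*√2/192527)/3 = -82747/238769 - 109*√2/192527 ≈ -0.34736)
(397885 + 311284)*(D + (d(492, -413) - 1*172156)) = (397885 + 311284)*((-82747/238769 - 109*√2/192527) + (-18 - 1*172156)) = 709169*((-82747/238769 - 109*√2/192527) + (-18 - 172156)) = 709169*((-82747/238769 - 109*√2/192527) - 172174) = 709169*(-41109896553/238769 - 109*√2/192527) = -29153864228594457/238769 - 77299421*√2/192527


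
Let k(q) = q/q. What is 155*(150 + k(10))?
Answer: 23405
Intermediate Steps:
k(q) = 1
155*(150 + k(10)) = 155*(150 + 1) = 155*151 = 23405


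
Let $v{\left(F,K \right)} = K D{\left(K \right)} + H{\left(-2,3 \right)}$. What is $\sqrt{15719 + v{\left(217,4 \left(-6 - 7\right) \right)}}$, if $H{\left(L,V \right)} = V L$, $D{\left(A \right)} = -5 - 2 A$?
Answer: $\sqrt{10565} \approx 102.79$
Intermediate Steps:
$H{\left(L,V \right)} = L V$
$v{\left(F,K \right)} = -6 + K \left(-5 - 2 K\right)$ ($v{\left(F,K \right)} = K \left(-5 - 2 K\right) - 6 = -6 + K \left(-5 - 2 K\right)$)
$\sqrt{15719 + v{\left(217,4 \left(-6 - 7\right) \right)}} = \sqrt{15719 - \left(6 + 4 \left(-6 - 7\right) \left(5 + 2 \cdot 4 \left(-6 - 7\right)\right)\right)} = \sqrt{15719 - \left(6 + 4 \left(-13\right) \left(5 + 2 \cdot 4 \left(-13\right)\right)\right)} = \sqrt{15719 - \left(6 - 52 \left(5 + 2 \left(-52\right)\right)\right)} = \sqrt{15719 - \left(6 - 52 \left(5 - 104\right)\right)} = \sqrt{15719 - \left(6 - -5148\right)} = \sqrt{15719 - 5154} = \sqrt{10565}$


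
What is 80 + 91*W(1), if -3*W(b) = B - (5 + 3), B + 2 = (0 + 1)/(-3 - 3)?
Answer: 6991/18 ≈ 388.39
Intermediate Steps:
B = -13/6 (B = -2 + (0 + 1)/(-3 - 3) = -2 + 1/(-6) = -2 + 1*(-⅙) = -2 - ⅙ = -13/6 ≈ -2.1667)
W(b) = 61/18 (W(b) = -(-13/6 - (5 + 3))/3 = -(-13/6 - 1*8)/3 = -(-13/6 - 8)/3 = -⅓*(-61/6) = 61/18)
80 + 91*W(1) = 80 + 91*(61/18) = 80 + 5551/18 = 6991/18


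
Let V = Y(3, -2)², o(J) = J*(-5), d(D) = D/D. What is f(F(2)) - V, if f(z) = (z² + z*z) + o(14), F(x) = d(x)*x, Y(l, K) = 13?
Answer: -231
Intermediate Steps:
d(D) = 1
F(x) = x (F(x) = 1*x = x)
o(J) = -5*J
f(z) = -70 + 2*z² (f(z) = (z² + z*z) - 5*14 = (z² + z²) - 70 = 2*z² - 70 = -70 + 2*z²)
V = 169 (V = 13² = 169)
f(F(2)) - V = (-70 + 2*2²) - 1*169 = (-70 + 2*4) - 169 = (-70 + 8) - 169 = -62 - 169 = -231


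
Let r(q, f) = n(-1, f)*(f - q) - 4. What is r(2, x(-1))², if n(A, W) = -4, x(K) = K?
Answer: 64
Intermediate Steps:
r(q, f) = -4 - 4*f + 4*q (r(q, f) = -4*(f - q) - 4 = (-4*f + 4*q) - 4 = -4 - 4*f + 4*q)
r(2, x(-1))² = (-4 - 4*(-1) + 4*2)² = (-4 + 4 + 8)² = 8² = 64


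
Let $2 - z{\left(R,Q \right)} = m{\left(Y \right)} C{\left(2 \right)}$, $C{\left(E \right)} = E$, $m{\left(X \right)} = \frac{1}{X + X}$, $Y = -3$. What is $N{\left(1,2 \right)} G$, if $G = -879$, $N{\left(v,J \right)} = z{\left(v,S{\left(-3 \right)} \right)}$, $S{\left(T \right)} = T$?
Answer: $-2051$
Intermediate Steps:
$m{\left(X \right)} = \frac{1}{2 X}$
$z{\left(R,Q \right)} = \frac{7}{3}$ ($z{\left(R,Q \right)} = 2 - \frac{1}{2 \left(-3\right)} 2 = 2 - \frac{1}{2} \left(- \frac{1}{3}\right) 2 = 2 - \left(- \frac{1}{6}\right) 2 = 2 - - \frac{1}{3} = 2 + \frac{1}{3} = \frac{7}{3}$)
$N{\left(v,J \right)} = \frac{7}{3}$
$N{\left(1,2 \right)} G = \frac{7}{3} \left(-879\right) = -2051$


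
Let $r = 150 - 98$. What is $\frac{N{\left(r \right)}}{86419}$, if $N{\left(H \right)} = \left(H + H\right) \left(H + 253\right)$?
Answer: $\frac{31720}{86419} \approx 0.36705$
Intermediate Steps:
$r = 52$
$N{\left(H \right)} = 2 H \left(253 + H\right)$
$\frac{N{\left(r \right)}}{86419} = \frac{2 \cdot 52 \left(253 + 52\right)}{86419} = 2 \cdot 52 \cdot 305 \cdot \frac{1}{86419} = 31720 \cdot \frac{1}{86419} = \frac{31720}{86419}$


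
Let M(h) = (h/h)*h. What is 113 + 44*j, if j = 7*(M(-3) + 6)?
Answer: 1037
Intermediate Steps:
M(h) = h (M(h) = 1*h = h)
j = 21 (j = 7*(-3 + 6) = 7*3 = 21)
113 + 44*j = 113 + 44*21 = 113 + 924 = 1037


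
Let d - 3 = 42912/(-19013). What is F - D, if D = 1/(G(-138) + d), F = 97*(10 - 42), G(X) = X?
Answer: -8100387355/2609667 ≈ -3104.0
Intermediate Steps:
d = 14127/19013 (d = 3 + 42912/(-19013) = 3 + 42912*(-1/19013) = 3 - 42912/19013 = 14127/19013 ≈ 0.74302)
F = -3104 (F = 97*(-32) = -3104)
D = -19013/2609667 (D = 1/(-138 + 14127/19013) = 1/(-2609667/19013) = -19013/2609667 ≈ -0.0072856)
F - D = -3104 - 1*(-19013/2609667) = -3104 + 19013/2609667 = -8100387355/2609667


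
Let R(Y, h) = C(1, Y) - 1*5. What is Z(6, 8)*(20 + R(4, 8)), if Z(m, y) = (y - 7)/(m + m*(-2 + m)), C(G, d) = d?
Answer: 19/30 ≈ 0.63333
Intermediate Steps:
Z(m, y) = (-7 + y)/(m + m*(-2 + m))
R(Y, h) = -5 + Y (R(Y, h) = Y - 1*5 = Y - 5 = -5 + Y)
Z(6, 8)*(20 + R(4, 8)) = ((-7 + 8)/(6*(-1 + 6)))*(20 + (-5 + 4)) = ((⅙)*1/5)*(20 - 1) = ((⅙)*(⅕)*1)*19 = (1/30)*19 = 19/30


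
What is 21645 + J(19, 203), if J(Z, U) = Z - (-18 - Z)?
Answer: 21701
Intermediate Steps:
J(Z, U) = 18 + 2*Z (J(Z, U) = Z + (18 + Z) = 18 + 2*Z)
21645 + J(19, 203) = 21645 + (18 + 2*19) = 21645 + (18 + 38) = 21645 + 56 = 21701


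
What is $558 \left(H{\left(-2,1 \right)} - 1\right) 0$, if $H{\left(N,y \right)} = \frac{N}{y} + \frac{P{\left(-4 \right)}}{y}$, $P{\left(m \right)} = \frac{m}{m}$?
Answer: $0$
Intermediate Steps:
$P{\left(m \right)} = 1$
$H{\left(N,y \right)} = \frac{1}{y} + \frac{N}{y}$ ($H{\left(N,y \right)} = \frac{N}{y} + 1 \frac{1}{y} = \frac{N}{y} + \frac{1}{y} = \frac{1}{y} + \frac{N}{y}$)
$558 \left(H{\left(-2,1 \right)} - 1\right) 0 = 558 \left(\frac{1 - 2}{1} - 1\right) 0 = 558 \left(1 \left(-1\right) - 1\right) 0 = 558 \left(-1 - 1\right) 0 = 558 \left(\left(-2\right) 0\right) = 558 \cdot 0 = 0$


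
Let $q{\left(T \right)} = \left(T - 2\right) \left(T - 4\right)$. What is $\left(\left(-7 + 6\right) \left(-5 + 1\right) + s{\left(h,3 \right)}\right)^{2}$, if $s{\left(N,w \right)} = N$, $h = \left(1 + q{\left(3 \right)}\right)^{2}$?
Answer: $16$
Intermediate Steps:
$q{\left(T \right)} = \left(-4 + T\right) \left(-2 + T\right)$ ($q{\left(T \right)} = \left(-2 + T\right) \left(-4 + T\right) = \left(-4 + T\right) \left(-2 + T\right)$)
$h = 0$ ($h = \left(1 + \left(8 + 3^{2} - 18\right)\right)^{2} = \left(1 + \left(8 + 9 - 18\right)\right)^{2} = \left(1 - 1\right)^{2} = 0^{2} = 0$)
$\left(\left(-7 + 6\right) \left(-5 + 1\right) + s{\left(h,3 \right)}\right)^{2} = \left(\left(-7 + 6\right) \left(-5 + 1\right) + 0\right)^{2} = \left(\left(-1\right) \left(-4\right) + 0\right)^{2} = \left(4 + 0\right)^{2} = 4^{2} = 16$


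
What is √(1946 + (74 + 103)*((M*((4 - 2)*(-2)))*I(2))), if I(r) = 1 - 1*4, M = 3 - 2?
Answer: √4070 ≈ 63.797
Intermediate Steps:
M = 1
I(r) = -3 (I(r) = 1 - 4 = -3)
√(1946 + (74 + 103)*((M*((4 - 2)*(-2)))*I(2))) = √(1946 + (74 + 103)*((1*((4 - 2)*(-2)))*(-3))) = √(1946 + 177*((1*(2*(-2)))*(-3))) = √(1946 + 177*((1*(-4))*(-3))) = √(1946 + 177*(-4*(-3))) = √(1946 + 177*12) = √(1946 + 2124) = √4070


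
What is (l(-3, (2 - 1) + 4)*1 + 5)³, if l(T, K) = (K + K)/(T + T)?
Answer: 1000/27 ≈ 37.037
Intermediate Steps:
l(T, K) = K/T (l(T, K) = (2*K)/((2*T)) = (2*K)*(1/(2*T)) = K/T)
(l(-3, (2 - 1) + 4)*1 + 5)³ = ((((2 - 1) + 4)/(-3))*1 + 5)³ = (((1 + 4)*(-⅓))*1 + 5)³ = ((5*(-⅓))*1 + 5)³ = (-5/3*1 + 5)³ = (-5/3 + 5)³ = (10/3)³ = 1000/27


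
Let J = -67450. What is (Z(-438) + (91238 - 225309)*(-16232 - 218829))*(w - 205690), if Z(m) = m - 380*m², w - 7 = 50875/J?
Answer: -17448238015380493037/2698 ≈ -6.4671e+15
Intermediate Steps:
w = 16851/2698 (w = 7 + 50875/(-67450) = 7 + 50875*(-1/67450) = 7 - 2035/2698 = 16851/2698 ≈ 6.2457)
(Z(-438) + (91238 - 225309)*(-16232 - 218829))*(w - 205690) = (-438*(1 - 380*(-438)) + (91238 - 225309)*(-16232 - 218829))*(16851/2698 - 205690) = (-438*(1 + 166440) - 134071*(-235061))*(-554934769/2698) = (-438*166441 + 31514863331)*(-554934769/2698) = (-72901158 + 31514863331)*(-554934769/2698) = 31441962173*(-554934769/2698) = -17448238015380493037/2698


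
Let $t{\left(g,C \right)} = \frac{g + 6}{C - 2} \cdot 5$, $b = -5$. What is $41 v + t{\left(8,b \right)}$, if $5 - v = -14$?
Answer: $769$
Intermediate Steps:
$v = 19$ ($v = 5 - -14 = 5 + 14 = 19$)
$t{\left(g,C \right)} = \frac{5 \left(6 + g\right)}{-2 + C}$ ($t{\left(g,C \right)} = \frac{6 + g}{-2 + C} 5 = \frac{5 \left(6 + g\right)}{-2 + C}$)
$41 v + t{\left(8,b \right)} = 41 \cdot 19 + \frac{5 \left(6 + 8\right)}{-2 - 5} = 779 + 5 \frac{1}{-7} \cdot 14 = 779 + 5 \left(- \frac{1}{7}\right) 14 = 779 - 10 = 769$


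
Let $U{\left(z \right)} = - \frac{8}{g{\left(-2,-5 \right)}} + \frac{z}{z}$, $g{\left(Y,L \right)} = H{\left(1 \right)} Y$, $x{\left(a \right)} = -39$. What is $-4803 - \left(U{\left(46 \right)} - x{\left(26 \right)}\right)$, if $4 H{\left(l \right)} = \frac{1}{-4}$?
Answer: $-4779$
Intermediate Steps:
$H{\left(l \right)} = - \frac{1}{16}$ ($H{\left(l \right)} = \frac{1}{4 \left(-4\right)} = \frac{1}{4} \left(- \frac{1}{4}\right) = - \frac{1}{16}$)
$g{\left(Y,L \right)} = - \frac{Y}{16}$
$U{\left(z \right)} = -63$ ($U{\left(z \right)} = - \frac{8}{\left(- \frac{1}{16}\right) \left(-2\right)} + \frac{z}{z} = - 8 \frac{1}{\frac{1}{8}} + 1 = \left(-8\right) 8 + 1 = -64 + 1 = -63$)
$-4803 - \left(U{\left(46 \right)} - x{\left(26 \right)}\right) = -4803 - \left(-63 - -39\right) = -4803 - \left(-63 + 39\right) = -4803 - -24 = -4803 + 24 = -4779$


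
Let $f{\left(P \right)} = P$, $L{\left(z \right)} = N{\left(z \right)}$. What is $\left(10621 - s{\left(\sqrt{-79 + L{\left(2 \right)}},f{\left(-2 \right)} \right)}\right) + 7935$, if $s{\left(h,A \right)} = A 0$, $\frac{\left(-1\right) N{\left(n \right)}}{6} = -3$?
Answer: $18556$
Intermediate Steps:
$N{\left(n \right)} = 18$ ($N{\left(n \right)} = \left(-6\right) \left(-3\right) = 18$)
$L{\left(z \right)} = 18$
$s{\left(h,A \right)} = 0$
$\left(10621 - s{\left(\sqrt{-79 + L{\left(2 \right)}},f{\left(-2 \right)} \right)}\right) + 7935 = \left(10621 - 0\right) + 7935 = \left(10621 + 0\right) + 7935 = 10621 + 7935 = 18556$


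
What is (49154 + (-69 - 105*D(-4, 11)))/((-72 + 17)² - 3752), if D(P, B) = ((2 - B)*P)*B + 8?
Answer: -6665/727 ≈ -9.1678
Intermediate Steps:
D(P, B) = 8 + B*P*(2 - B) (D(P, B) = (P*(2 - B))*B + 8 = B*P*(2 - B) + 8 = 8 + B*P*(2 - B))
(49154 + (-69 - 105*D(-4, 11)))/((-72 + 17)² - 3752) = (49154 + (-69 - 105*(8 - 1*(-4)*11² + 2*11*(-4))))/((-72 + 17)² - 3752) = (49154 + (-69 - 105*(8 - 1*(-4)*121 - 88)))/((-55)² - 3752) = (49154 + (-69 - 105*(8 + 484 - 88)))/(3025 - 3752) = (49154 + (-69 - 105*404))/(-727) = (49154 + (-69 - 42420))*(-1/727) = (49154 - 42489)*(-1/727) = 6665*(-1/727) = -6665/727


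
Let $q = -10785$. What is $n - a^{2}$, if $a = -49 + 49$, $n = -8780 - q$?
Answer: $2005$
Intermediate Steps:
$n = 2005$ ($n = -8780 - -10785 = -8780 + 10785 = 2005$)
$a = 0$
$n - a^{2} = 2005 - 0^{2} = 2005 - 0 = 2005 + 0 = 2005$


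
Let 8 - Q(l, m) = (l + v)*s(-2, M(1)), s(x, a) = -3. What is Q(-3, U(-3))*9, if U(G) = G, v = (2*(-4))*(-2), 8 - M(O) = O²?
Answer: 423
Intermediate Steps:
M(O) = 8 - O²
v = 16 (v = -8*(-2) = 16)
Q(l, m) = 56 + 3*l (Q(l, m) = 8 - (l + 16)*(-3) = 8 - (16 + l)*(-3) = 8 - (-48 - 3*l) = 8 + (48 + 3*l) = 56 + 3*l)
Q(-3, U(-3))*9 = (56 + 3*(-3))*9 = (56 - 9)*9 = 47*9 = 423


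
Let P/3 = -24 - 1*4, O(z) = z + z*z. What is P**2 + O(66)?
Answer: 11478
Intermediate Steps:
O(z) = z + z**2
P = -84 (P = 3*(-24 - 1*4) = 3*(-24 - 4) = 3*(-28) = -84)
P**2 + O(66) = (-84)**2 + 66*(1 + 66) = 7056 + 66*67 = 7056 + 4422 = 11478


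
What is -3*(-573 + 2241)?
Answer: -5004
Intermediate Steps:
-3*(-573 + 2241) = -3*1668 = -5004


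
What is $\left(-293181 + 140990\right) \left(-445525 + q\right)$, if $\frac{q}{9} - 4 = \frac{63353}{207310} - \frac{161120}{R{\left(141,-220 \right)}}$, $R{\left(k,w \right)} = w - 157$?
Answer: $\frac{404087584393444007}{6011990} \approx 6.7214 \cdot 10^{10}$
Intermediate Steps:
$R{\left(k,w \right)} = -157 + w$
$q = \frac{303644652849}{78155870}$ ($q = 36 + 9 \left(\frac{63353}{207310} - \frac{161120}{-157 - 220}\right) = 36 + 9 \left(63353 \cdot \frac{1}{207310} - \frac{161120}{-377}\right) = 36 + 9 \left(\frac{63353}{207310} - - \frac{161120}{377}\right) = 36 + 9 \left(\frac{63353}{207310} + \frac{161120}{377}\right) = 36 + 9 \cdot \frac{33425671281}{78155870} = 36 + \frac{300831041529}{78155870} = \frac{303644652849}{78155870} \approx 3885.1$)
$\left(-293181 + 140990\right) \left(-445525 + q\right) = \left(-293181 + 140990\right) \left(-445525 + \frac{303644652849}{78155870}\right) = \left(-152191\right) \left(- \frac{34516749328901}{78155870}\right) = \frac{404087584393444007}{6011990}$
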